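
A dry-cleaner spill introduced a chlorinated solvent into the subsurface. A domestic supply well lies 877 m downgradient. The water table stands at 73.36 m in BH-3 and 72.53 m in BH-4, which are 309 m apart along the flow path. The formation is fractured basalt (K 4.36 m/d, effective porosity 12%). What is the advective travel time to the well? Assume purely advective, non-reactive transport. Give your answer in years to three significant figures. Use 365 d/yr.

24.6 years

Hydraulic gradient i = (73.36 − 72.53) / 309 = 0.83 / 309 = 0.002686
Darcy flux q = K·i = 4.36 × 0.002686 = 0.01171 m/d
v_s = q/n_e = 0.01171/0.12 = 0.09759 m/d
t = L / v = 877 / 0.09759 = 8986 d
   = 8986 / 365 = 24.6 yr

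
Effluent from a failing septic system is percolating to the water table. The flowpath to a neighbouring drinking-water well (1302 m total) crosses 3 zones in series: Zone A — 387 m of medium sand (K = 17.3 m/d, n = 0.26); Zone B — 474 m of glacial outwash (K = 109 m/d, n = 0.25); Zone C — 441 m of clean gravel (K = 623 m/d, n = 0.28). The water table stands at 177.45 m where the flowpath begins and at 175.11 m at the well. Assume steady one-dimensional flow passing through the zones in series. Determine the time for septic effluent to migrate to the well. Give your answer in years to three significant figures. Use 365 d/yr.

Total head drop ΔH = 177.45 − 175.11 = 2.34 m
Steady 1-D flow in series ⇒ the Darcy flux q is identical in every zone and the zone head losses add (resistances L/K in series).
Σ(L/K) = 387/17.3 + 474/109 + 441/623 = 22.37 + 4.349 + 0.7079 = 27.43 d
q = ΔH / Σ(L/K) = 2.34 / 27.43 = 0.08532 m/d (same in every zone)
Zone A: v = q/n = 0.08532/0.26 = 0.3282 m/d → t_A = 387/0.3282 = 1179 d
Zone B: v = q/n = 0.08532/0.25 = 0.3413 m/d → t_B = 474/0.3413 = 1389 d
Zone C: v = q/n = 0.08532/0.28 = 0.3047 m/d → t_C = 441/0.3047 = 1447 d
Total t = 1179 + 1389 + 1447 = 4016 d
   = 4016 / 365 = 11.0 yr

11.0 years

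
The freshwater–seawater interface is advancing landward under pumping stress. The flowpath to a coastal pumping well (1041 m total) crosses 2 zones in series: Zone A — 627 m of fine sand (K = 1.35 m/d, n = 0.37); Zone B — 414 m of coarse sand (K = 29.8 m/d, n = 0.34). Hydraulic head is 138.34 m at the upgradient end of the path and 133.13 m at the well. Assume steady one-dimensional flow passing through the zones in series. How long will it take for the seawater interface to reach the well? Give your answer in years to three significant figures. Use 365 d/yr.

Total head drop ΔH = 138.34 − 133.13 = 5.21 m
Continuity: the same q passes through each zone, so ΔH = q·Σ(L_j/K_j) — the zones act as resistances in series.
Σ(L/K) = 627/1.35 + 414/29.8 = 464.4 + 13.89 = 478.3 d
q = ΔH / Σ(L/K) = 5.21 / 478.3 = 0.01089 m/d (same in every zone)
Zone A: v = q/n = 0.01089/0.37 = 0.02944 m/d → t_A = 627/0.02944 = 21300 d
Zone B: v = q/n = 0.01089/0.34 = 0.03204 m/d → t_B = 414/0.03204 = 12920 d
Total t = 21300 + 12920 = 34220 d
   = 34220 / 365 = 93.8 yr

93.8 years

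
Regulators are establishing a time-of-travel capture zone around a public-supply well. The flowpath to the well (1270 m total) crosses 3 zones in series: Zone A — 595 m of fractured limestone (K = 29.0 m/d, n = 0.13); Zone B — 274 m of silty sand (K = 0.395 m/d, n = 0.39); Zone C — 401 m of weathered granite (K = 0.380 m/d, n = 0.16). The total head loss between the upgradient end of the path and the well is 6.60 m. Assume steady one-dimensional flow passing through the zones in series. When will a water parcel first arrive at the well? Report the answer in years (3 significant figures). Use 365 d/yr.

Continuity: the same q passes through each zone, so ΔH = q·Σ(L_j/K_j) — the zones act as resistances in series.
Σ(L/K) = 595/29.0 + 274/0.395 + 401/0.380 = 20.52 + 693.7 + 1055 = 1769 d
q = ΔH / Σ(L/K) = 6.60 / 1769 = 0.003730 m/d (same in every zone)
Zone A: v = q/n = 0.003730/0.13 = 0.02869 m/d → t_A = 595/0.02869 = 20740 d
Zone B: v = q/n = 0.003730/0.39 = 0.009564 m/d → t_B = 274/0.009564 = 28650 d
Zone C: v = q/n = 0.003730/0.16 = 0.02331 m/d → t_C = 401/0.02331 = 17200 d
Total t = 20740 + 28650 + 17200 = 66590 d
   = 66590 / 365 = 182 yr

182 years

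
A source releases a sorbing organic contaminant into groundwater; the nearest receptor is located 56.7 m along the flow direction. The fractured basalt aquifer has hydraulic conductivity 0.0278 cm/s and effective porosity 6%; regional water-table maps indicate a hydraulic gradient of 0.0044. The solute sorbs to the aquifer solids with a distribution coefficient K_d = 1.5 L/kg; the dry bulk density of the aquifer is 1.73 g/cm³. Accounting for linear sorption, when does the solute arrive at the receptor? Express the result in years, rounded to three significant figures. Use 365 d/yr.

K = 0.0278 cm/s × 864 = 24.02 m/d
Specific discharge q = 24.02 × 0.0044 = 0.1057 m/d
v_s = q/n_e = 0.1057/0.06 = 1.761 m/d
Retardation R = 1 + ρ_b·K_d/n = 1 + 1.73×1.5/0.06 = 44.25
Contaminant velocity v_c = v/R = 1.761/44.25 = 0.03981 m/d
t = L/v_c = 56.7/0.03981 = 1424 d
   = 1424/365 = 3.90 yr

3.90 years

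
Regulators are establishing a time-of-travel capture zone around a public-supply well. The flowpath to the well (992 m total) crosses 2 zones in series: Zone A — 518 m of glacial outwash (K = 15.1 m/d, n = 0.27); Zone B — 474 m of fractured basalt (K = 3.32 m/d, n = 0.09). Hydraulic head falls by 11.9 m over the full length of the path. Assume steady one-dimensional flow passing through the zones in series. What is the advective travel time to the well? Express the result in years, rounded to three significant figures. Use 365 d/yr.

Continuity: the same q passes through each zone, so ΔH = q·Σ(L_j/K_j) — the zones act as resistances in series.
Σ(L/K) = 518/15.1 + 474/3.32 = 34.30 + 142.8 = 177.1 d
q = ΔH / Σ(L/K) = 11.9 / 177.1 = 0.06720 m/d (same in every zone)
Zone A: v = q/n = 0.06720/0.27 = 0.2489 m/d → t_A = 518/0.2489 = 2081 d
Zone B: v = q/n = 0.06720/0.09 = 0.7467 m/d → t_B = 474/0.7467 = 634.8 d
Total t = 2081 + 634.8 = 2716 d
   = 2716 / 365 = 7.44 yr

7.44 years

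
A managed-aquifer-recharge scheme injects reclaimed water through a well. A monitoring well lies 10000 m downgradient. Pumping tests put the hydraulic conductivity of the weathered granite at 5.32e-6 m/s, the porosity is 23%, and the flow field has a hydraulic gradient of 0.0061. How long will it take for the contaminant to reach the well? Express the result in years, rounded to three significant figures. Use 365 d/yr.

K = 5.32e-6 m/s × 86400 s/d = 0.4596 m/d
q = Ki = 0.4596 × 0.0061 = 0.002804 m/d
v_s = q/n_e = 0.002804/0.23 = 0.01219 m/d
t = L / v = 10000 / 0.01219 = 820300 d
   = 820300 / 365 = 2250 yr

2250 years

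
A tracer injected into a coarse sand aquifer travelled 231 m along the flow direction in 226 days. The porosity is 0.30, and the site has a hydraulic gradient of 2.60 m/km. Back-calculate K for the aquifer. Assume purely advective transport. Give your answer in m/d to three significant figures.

118 m/d

v = L / t = 231 / 226 = 1.022 m/d
K = v · n / i = 1.022 × 0.30 / 0.0026 = 118 m/d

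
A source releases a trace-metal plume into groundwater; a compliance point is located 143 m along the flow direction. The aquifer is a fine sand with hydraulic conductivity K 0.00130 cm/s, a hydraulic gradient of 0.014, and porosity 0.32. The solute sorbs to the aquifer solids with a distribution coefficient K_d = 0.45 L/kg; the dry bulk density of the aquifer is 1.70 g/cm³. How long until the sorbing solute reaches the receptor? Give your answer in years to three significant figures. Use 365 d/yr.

27.0 years

K = 0.00130 cm/s × 864 = 1.123 m/d
q = Ki = 1.123 × 0.014 = 0.01572 m/d
Average linear velocity = 0.01572 / 0.32 = 0.04914 m/d
Retardation R = 1 + ρ_b·K_d/n = 1 + 1.70×0.45/0.32 = 3.391
Contaminant velocity v_c = v/R = 0.04914/3.391 = 0.01449 m/d
t = L/v_c = 143/0.01449 = 9867 d
   = 9867/365 = 27.0 yr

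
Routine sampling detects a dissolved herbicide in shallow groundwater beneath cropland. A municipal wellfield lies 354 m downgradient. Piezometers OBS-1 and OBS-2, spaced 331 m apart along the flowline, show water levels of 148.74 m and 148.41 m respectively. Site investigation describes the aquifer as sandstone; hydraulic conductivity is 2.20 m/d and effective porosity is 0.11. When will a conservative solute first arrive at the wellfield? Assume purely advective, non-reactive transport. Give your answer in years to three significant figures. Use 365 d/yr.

48.6 years

Hydraulic gradient i = (148.74 − 148.41) / 331 = 0.33 / 331 = 9.970e-4
q = Ki = 2.20 × 9.970e-4 = 0.002193 m/d
v = Ki/n = 2.20·9.970e-4/0.11 = 0.01994 m/d
t = L / v = 354 / 0.01994 = 17750 d
   = 17750 / 365 = 48.6 yr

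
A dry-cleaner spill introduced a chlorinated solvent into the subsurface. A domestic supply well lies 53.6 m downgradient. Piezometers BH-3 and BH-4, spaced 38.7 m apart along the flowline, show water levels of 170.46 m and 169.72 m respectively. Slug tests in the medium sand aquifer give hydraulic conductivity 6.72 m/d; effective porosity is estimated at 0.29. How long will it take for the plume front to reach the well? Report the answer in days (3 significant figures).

Hydraulic gradient i = (170.46 − 169.72) / 38.7 = 0.74 / 38.7 = 0.01912
q = Ki = 6.72 × 0.01912 = 0.1285 m/d
Seepage velocity v = q / n = 0.1285 / 0.29 = 0.4431 m/d
t = L / v = 53.6 / 0.4431 = 121.0 d

121 days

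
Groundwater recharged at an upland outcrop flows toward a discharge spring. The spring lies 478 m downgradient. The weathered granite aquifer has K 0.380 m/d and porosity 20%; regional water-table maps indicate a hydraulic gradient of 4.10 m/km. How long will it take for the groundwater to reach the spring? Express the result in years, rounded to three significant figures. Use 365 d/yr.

Specific discharge q = 0.380 × 0.0041 = 0.001558 m/d
Average linear velocity = 0.001558 / 0.20 = 0.007790 m/d
t = L / v = 478 / 0.007790 = 61360 d
   = 61360 / 365 = 168 yr

168 years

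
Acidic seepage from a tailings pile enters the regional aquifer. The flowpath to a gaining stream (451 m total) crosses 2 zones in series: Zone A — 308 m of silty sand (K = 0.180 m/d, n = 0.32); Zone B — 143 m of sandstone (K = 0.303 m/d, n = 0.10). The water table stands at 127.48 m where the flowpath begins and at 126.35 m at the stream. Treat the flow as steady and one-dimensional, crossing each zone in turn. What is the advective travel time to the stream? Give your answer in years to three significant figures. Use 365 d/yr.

597 years

Total head drop ΔH = 127.48 − 126.35 = 1.13 m
Steady 1-D flow in series ⇒ the Darcy flux q is identical in every zone and the zone head losses add (resistances L/K in series).
Σ(L/K) = 308/0.180 + 143/0.303 = 1711 + 471.9 = 2183 d
q = ΔH / Σ(L/K) = 1.13 / 2183 = 5.176e-4 m/d (same in every zone)
Zone A: v = q/n = 5.176e-4/0.32 = 0.001618 m/d → t_A = 308/0.001618 = 190400 d
Zone B: v = q/n = 5.176e-4/0.10 = 0.005176 m/d → t_B = 143/0.005176 = 27630 d
Total t = 190400 + 27630 = 218000 d
   = 218000 / 365 = 597 yr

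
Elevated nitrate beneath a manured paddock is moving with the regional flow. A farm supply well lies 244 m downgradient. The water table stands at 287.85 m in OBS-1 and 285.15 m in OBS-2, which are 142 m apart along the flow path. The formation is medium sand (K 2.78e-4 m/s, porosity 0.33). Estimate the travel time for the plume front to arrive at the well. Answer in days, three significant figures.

Hydraulic gradient i = (287.85 − 285.15) / 142 = 2.70 / 142 = 0.01901
K = 2.78e-4 m/s × 86400 s/d = 24.02 m/d
q = Ki = 24.02 × 0.01901 = 0.4567 m/d
v = Ki/n = 24.02·0.01901/0.33 = 1.384 m/d
t = L / v = 244 / 1.384 = 176.3 d

176 days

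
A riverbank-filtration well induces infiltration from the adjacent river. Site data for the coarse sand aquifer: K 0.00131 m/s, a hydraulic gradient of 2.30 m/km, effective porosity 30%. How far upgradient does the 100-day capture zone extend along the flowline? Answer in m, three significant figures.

86.8 m

K = 0.00131 m/s × 86400 s/d = 113.2 m/d
Darcy flux q = K·i = 113.2 × 0.0023 = 0.2603 m/d
v_s = q/n_e = 0.2603/0.30 = 0.8677 m/d
L = v × T = 0.8677 × 100 = 86.77 m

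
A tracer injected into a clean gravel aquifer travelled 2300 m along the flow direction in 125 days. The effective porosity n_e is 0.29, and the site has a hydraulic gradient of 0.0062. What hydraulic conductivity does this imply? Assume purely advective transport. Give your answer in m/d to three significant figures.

v = L / t = 2300 / 125 = 18.40 m/d
K = v · n / i = 18.40 × 0.29 / 0.0062 = 861 m/d

861 m/d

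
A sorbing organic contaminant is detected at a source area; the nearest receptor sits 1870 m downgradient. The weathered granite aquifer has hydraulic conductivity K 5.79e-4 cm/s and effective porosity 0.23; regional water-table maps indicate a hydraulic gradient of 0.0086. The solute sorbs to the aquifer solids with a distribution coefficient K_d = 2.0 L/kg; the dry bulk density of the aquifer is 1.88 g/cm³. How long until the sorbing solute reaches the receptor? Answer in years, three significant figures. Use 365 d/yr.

K = 5.79e-4 cm/s × 864 = 0.5003 m/d
q = Ki = 0.5003 × 0.0086 = 0.004302 m/d
v = Ki/n = 0.5003·0.0086/0.23 = 0.01871 m/d
Retardation R = 1 + ρ_b·K_d/n = 1 + 1.88×2.0/0.23 = 17.35
Contaminant velocity v_c = v/R = 0.01871/17.35 = 0.001078 m/d
t = L/v_c = 1870/0.001078 = 1.734e6 d
   = 1.734e6/365 = 4750 yr

4750 years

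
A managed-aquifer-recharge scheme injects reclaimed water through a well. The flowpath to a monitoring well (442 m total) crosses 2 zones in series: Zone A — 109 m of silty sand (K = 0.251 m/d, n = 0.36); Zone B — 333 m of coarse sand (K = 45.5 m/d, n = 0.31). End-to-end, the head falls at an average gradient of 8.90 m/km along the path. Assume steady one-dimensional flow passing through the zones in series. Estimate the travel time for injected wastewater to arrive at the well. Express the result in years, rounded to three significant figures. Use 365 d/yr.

43.8 years

For zones in series the flux q is common to all zones; the equivalent conductivity is the harmonic (thickness-weighted) mean, K_eq = L_total / Σ(L_j/K_j).
Σ(L/K) = 109/0.251 + 333/45.5 = 434.3 + 7.319 = 441.6 d
K_eq = L_total / Σ(L/K) = 442 / 441.6 = 1.001 m/d
q = K_eq · i = 1.001 × 0.0089 = 0.008908 m/d (same in every zone)
Zone A: v = q/n = 0.008908/0.36 = 0.02475 m/d → t_A = 109/0.02475 = 4405 d
Zone B: v = q/n = 0.008908/0.31 = 0.02874 m/d → t_B = 333/0.02874 = 11590 d
Total t = 4405 + 11590 = 15990 d
   = 15990 / 365 = 43.8 yr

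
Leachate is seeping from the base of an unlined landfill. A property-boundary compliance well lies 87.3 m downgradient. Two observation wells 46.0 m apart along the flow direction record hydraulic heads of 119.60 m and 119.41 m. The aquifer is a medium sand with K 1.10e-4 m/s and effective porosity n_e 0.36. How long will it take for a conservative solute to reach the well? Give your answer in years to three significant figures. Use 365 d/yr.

2.19 years

Hydraulic gradient i = (119.60 − 119.41) / 46.0 = 0.19 / 46.0 = 0.004130
K = 1.10e-4 m/s × 86400 s/d = 9.504 m/d
Darcy flux q = K·i = 9.504 × 0.004130 = 0.03926 m/d
Average linear velocity = 0.03926 / 0.36 = 0.1090 m/d
t = L / v = 87.3 / 0.1090 = 800.6 d
   = 800.6 / 365 = 2.19 yr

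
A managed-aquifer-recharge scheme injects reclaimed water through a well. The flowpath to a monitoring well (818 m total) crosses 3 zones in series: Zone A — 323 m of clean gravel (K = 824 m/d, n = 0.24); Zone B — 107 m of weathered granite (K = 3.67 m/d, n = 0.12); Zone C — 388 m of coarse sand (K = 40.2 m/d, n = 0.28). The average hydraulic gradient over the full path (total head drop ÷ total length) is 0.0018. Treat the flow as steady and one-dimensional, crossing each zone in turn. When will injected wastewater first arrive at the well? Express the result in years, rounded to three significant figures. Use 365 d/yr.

Steady 1-D flow in series ⇒ the Darcy flux q is identical in every zone and the zone head losses add (resistances L/K in series).
Σ(L/K) = 323/824 + 107/3.67 + 388/40.2 = 0.3920 + 29.16 + 9.652 = 39.20 d
K_eq = L_total / Σ(L/K) = 818 / 39.20 = 20.87 m/d
q = K_eq · i = 20.87 × 0.0018 = 0.03756 m/d (same in every zone)
Zone A: v = q/n = 0.03756/0.24 = 0.1565 m/d → t_A = 323/0.1565 = 2064 d
Zone B: v = q/n = 0.03756/0.12 = 0.3130 m/d → t_B = 107/0.3130 = 341.8 d
Zone C: v = q/n = 0.03756/0.28 = 0.1342 m/d → t_C = 388/0.1342 = 2892 d
Total t = 2064 + 341.8 + 2892 = 5298 d
   = 5298 / 365 = 14.5 yr

14.5 years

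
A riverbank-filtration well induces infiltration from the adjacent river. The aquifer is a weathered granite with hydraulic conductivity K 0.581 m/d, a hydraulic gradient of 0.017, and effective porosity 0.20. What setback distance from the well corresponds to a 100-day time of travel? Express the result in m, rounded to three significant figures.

q = Ki = 0.581 × 0.017 = 0.009877 m/d
Average linear velocity = 0.009877 / 0.20 = 0.04939 m/d
L = v × T = 0.04939 × 100 = 4.938 m

4.94 m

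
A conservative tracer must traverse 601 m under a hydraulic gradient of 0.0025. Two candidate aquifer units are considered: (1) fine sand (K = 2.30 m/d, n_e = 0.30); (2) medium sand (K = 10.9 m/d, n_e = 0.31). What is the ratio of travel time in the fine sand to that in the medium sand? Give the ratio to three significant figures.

Unit 1 (fine sand): v = 2.30×0.0025/0.30 = 0.01917 m/d, t = 601/0.01917 = 31360 d
Unit 2 (medium sand): v = 10.9×0.0025/0.31 = 0.08790 m/d, t = 601/0.08790 = 6837 d
t(fine sand) / t(medium sand) = 31360/6837 = 4.59

4.59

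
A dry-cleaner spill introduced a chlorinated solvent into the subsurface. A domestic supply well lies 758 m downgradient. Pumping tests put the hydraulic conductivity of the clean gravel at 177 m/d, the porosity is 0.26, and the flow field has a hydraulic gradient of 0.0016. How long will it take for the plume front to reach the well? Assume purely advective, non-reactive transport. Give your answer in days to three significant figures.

Specific discharge q = 177 × 0.0016 = 0.2832 m/d
v = Ki/n = 177·0.0016/0.26 = 1.089 m/d
t = L / v = 758 / 1.089 = 695.9 d

696 days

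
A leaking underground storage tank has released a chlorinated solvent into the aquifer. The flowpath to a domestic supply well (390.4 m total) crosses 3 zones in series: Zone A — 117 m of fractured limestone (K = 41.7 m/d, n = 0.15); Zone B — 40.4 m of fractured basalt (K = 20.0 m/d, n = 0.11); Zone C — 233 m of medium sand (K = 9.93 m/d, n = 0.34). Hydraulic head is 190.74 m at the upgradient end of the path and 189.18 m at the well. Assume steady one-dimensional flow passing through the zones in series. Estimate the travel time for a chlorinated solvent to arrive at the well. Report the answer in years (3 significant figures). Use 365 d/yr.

Total head drop ΔH = 190.74 − 189.18 = 1.56 m
Steady 1-D flow in series ⇒ the Darcy flux q is identical in every zone and the zone head losses add (resistances L/K in series).
Σ(L/K) = 117/41.7 + 40.4/20.0 + 233/9.93 = 2.806 + 2.020 + 23.46 = 28.29 d
q = ΔH / Σ(L/K) = 1.56 / 28.29 = 0.05514 m/d (same in every zone)
Zone A: v = q/n = 0.05514/0.15 = 0.3676 m/d → t_A = 117/0.3676 = 318.3 d
Zone B: v = q/n = 0.05514/0.11 = 0.5013 m/d → t_B = 40.4/0.5013 = 80.59 d
Zone C: v = q/n = 0.05514/0.34 = 0.1622 m/d → t_C = 233/0.1622 = 1437 d
Total t = 318.3 + 80.59 + 1437 = 1835 d
   = 1835 / 365 = 5.03 yr

5.03 years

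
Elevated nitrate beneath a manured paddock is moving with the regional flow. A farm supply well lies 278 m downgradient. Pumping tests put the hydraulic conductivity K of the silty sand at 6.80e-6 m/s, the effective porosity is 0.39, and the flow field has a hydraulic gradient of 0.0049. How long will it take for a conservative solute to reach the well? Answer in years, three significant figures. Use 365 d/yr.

K = 6.80e-6 m/s × 86400 s/d = 0.5875 m/d
q = Ki = 0.5875 × 0.0049 = 0.002879 m/d
v = Ki/n = 0.5875·0.0049/0.39 = 0.007382 m/d
t = L / v = 278 / 0.007382 = 37660 d
   = 37660 / 365 = 103 yr

103 years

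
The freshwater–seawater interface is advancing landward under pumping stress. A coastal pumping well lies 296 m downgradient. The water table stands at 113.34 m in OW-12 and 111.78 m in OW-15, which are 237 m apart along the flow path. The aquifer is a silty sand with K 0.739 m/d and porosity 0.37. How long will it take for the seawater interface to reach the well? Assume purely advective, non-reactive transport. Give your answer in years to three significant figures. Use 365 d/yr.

61.7 years

Hydraulic gradient i = (113.34 − 111.78) / 237 = 1.56 / 237 = 0.006582
Specific discharge q = 0.739 × 0.006582 = 0.004864 m/d
Seepage velocity v = q / n = 0.004864 / 0.37 = 0.01315 m/d
t = L / v = 296 / 0.01315 = 22520 d
   = 22520 / 365 = 61.7 yr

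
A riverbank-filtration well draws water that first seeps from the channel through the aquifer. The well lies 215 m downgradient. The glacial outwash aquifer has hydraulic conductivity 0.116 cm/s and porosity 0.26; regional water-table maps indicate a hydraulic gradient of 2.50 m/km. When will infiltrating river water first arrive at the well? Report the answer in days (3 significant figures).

223 days

K = 0.116 cm/s × 864 = 100.2 m/d
Darcy flux q = K·i = 100.2 × 0.0025 = 0.2506 m/d
v = Ki/n = 100.2·0.0025/0.26 = 0.9637 m/d
t = L / v = 215 / 0.9637 = 223.1 d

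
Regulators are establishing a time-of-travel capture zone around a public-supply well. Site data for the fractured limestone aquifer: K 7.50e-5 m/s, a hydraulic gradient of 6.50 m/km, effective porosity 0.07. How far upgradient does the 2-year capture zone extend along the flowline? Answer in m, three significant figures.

K = 7.50e-5 m/s × 86400 s/d = 6.480 m/d
Darcy flux q = K·i = 6.480 × 0.0065 = 0.04212 m/d
v = Ki/n = 6.480·0.0065/0.07 = 0.6017 m/d
T = 2 yr × 365 = 730 d
L = v × T = 0.6017 × 730 = 439.3 m

439 m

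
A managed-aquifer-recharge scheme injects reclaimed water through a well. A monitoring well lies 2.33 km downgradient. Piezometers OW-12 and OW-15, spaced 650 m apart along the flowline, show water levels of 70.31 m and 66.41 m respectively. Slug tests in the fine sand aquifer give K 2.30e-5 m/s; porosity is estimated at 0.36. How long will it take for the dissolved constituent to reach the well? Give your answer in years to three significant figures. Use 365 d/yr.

193 years

Hydraulic gradient i = (70.31 − 66.41) / 650 = 3.90 / 650 = 0.006000
K = 2.30e-5 m/s × 86400 s/d = 1.987 m/d
q = Ki = 1.987 × 0.006000 = 0.01192 m/d
Average linear velocity = 0.01192 / 0.36 = 0.03312 m/d
L = 2.33 km = 2330 m
t = L / v = 2330 / 0.03312 = 70350 d
   = 70350 / 365 = 193 yr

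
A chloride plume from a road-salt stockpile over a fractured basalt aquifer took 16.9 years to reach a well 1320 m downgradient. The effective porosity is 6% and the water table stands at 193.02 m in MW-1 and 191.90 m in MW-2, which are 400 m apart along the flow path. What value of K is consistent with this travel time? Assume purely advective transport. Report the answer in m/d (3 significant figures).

Hydraulic gradient i = (193.02 − 191.90) / 400 = 1.12 / 400 = 0.002800
t = 16.9 years = 6168 d
v = L / t = 1320 / 6168 = 0.2140 m/d
K = v · n / i = 0.2140 × 0.06 / 0.002800 = 4.59 m/d

4.59 m/d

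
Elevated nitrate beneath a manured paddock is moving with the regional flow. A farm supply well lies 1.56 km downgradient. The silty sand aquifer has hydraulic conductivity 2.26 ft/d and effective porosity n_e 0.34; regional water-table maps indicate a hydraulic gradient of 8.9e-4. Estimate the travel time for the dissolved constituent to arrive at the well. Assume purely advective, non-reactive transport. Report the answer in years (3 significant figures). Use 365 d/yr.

2370 years

K = 2.26 ft/d × 0.3048 = 0.6888 m/d
q = Ki = 0.6888 × 8.9e-4 = 6.131e-4 m/d
Seepage velocity v = q / n = 6.131e-4 / 0.34 = 0.001803 m/d
L = 1.56 km = 1560 m
t = L / v = 1560 / 0.001803 = 865100 d
   = 865100 / 365 = 2370 yr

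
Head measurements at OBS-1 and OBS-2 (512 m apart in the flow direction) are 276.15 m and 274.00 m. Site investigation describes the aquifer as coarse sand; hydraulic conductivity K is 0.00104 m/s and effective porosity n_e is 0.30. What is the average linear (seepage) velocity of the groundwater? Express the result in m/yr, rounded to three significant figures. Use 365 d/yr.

Hydraulic gradient i = (276.15 − 274.00) / 512 = 2.15 / 512 = 0.004199
K = 0.00104 m/s × 86400 s/d = 89.86 m/d
Specific discharge q = 89.86 × 0.004199 = 0.3773 m/d
Average linear velocity = 0.3773 / 0.30 = 1.258 m/d
   = 1.258 × 365 = 459 m/yr

459 m/yr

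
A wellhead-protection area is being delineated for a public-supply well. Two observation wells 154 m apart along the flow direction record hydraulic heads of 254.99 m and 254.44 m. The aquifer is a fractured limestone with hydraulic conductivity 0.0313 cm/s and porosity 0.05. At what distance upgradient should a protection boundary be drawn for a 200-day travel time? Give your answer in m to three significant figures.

386 m

Hydraulic gradient i = (254.99 − 254.44) / 154 = 0.55 / 154 = 0.003571
K = 0.0313 cm/s × 864 = 27.04 m/d
Specific discharge q = 27.04 × 0.003571 = 0.09658 m/d
Average linear velocity = 0.09658 / 0.05 = 1.932 m/d
L = v × T = 1.932 × 200 = 386.3 m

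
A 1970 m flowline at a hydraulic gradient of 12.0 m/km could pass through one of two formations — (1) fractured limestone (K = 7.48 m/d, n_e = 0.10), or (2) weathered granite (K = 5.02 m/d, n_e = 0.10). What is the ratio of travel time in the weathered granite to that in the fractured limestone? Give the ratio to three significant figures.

Unit 1 (fractured limestone): v = 7.48×0.012/0.10 = 0.8976 m/d, t = 1970/0.8976 = 2195 d
Unit 2 (weathered granite): v = 5.02×0.012/0.10 = 0.6024 m/d, t = 1970/0.6024 = 3270 d
t(weathered granite) / t(fractured limestone) = 3270/2195 = 1.49

1.49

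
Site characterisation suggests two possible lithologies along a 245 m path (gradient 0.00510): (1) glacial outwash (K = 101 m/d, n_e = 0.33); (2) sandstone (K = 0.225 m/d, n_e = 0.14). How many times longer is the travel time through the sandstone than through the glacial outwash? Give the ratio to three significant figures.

190

Unit 1 (glacial outwash): v = 101×0.0051/0.33 = 1.561 m/d, t = 245/1.561 = 157.0 d
Unit 2 (sandstone): v = 0.225×0.0051/0.14 = 0.008196 m/d, t = 245/0.008196 = 29890 d
t(sandstone) / t(glacial outwash) = 29890/157.0 = 190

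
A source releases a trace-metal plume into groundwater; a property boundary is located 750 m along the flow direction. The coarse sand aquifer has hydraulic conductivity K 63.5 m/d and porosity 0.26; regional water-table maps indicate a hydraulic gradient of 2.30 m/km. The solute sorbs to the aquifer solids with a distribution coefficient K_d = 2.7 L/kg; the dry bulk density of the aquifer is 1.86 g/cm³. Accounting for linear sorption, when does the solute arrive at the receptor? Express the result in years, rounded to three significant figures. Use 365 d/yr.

74.3 years

Darcy flux q = K·i = 63.5 × 0.0023 = 0.1460 m/d
Seepage velocity v = q / n = 0.1460 / 0.26 = 0.5617 m/d
Retardation R = 1 + ρ_b·K_d/n = 1 + 1.86×2.7/0.26 = 20.32
Contaminant velocity v_c = v/R = 0.5617/20.32 = 0.02765 m/d
t = L/v_c = 750/0.02765 = 27120 d
   = 27120/365 = 74.3 yr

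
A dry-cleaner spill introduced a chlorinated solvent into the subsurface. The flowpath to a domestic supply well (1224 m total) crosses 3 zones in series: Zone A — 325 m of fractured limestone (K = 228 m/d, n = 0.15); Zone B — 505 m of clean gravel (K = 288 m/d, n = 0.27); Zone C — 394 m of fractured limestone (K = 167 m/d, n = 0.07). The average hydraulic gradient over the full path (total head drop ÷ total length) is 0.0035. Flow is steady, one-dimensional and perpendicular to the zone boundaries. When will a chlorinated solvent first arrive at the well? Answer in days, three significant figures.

Continuity: the same q passes through each zone, so ΔH = q·Σ(L_j/K_j) — the zones act as resistances in series.
Σ(L/K) = 325/228 + 505/288 + 394/167 = 1.425 + 1.753 + 2.359 = 5.538 d
K_eq = L_total / Σ(L/K) = 1224 / 5.538 = 221.0 m/d
q = K_eq · i = 221.0 × 0.0035 = 0.7735 m/d (same in every zone)
Zone A: v = q/n = 0.7735/0.15 = 5.157 m/d → t_A = 325/5.157 = 63.02 d
Zone B: v = q/n = 0.7735/0.27 = 2.865 m/d → t_B = 505/2.865 = 176.3 d
Zone C: v = q/n = 0.7735/0.07 = 11.05 m/d → t_C = 394/11.05 = 35.65 d
Total t = 63.02 + 176.3 + 35.65 = 274.9 d

275 days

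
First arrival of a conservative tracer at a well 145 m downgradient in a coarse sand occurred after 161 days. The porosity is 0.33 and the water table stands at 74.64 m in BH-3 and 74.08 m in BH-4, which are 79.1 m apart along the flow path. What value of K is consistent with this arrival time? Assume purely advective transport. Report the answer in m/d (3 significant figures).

42.0 m/d

Hydraulic gradient i = (74.64 − 74.08) / 79.1 = 0.56 / 79.1 = 0.007080
v = L / t = 145 / 161 = 0.9006 m/d
K = v · n / i = 0.9006 × 0.33 / 0.007080 = 42.0 m/d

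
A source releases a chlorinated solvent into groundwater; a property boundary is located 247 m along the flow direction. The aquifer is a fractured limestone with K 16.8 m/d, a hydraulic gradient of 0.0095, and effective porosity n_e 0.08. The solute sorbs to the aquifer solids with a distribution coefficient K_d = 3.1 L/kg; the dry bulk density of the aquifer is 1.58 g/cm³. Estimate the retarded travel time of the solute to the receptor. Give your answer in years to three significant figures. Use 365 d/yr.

21.1 years

q = Ki = 16.8 × 0.0095 = 0.1596 m/d
v_s = q/n_e = 0.1596/0.08 = 1.995 m/d
Retardation R = 1 + ρ_b·K_d/n = 1 + 1.58×3.1/0.08 = 62.23
Contaminant velocity v_c = v/R = 1.995/62.23 = 0.03206 m/d
t = L/v_c = 247/0.03206 = 7704 d
   = 7704/365 = 21.1 yr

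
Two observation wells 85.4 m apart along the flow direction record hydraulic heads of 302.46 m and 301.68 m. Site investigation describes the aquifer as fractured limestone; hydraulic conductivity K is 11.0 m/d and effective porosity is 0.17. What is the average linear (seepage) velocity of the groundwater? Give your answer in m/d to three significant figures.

0.591 m/d

Hydraulic gradient i = (302.46 − 301.68) / 85.4 = 0.78 / 85.4 = 0.009133
q = Ki = 11.0 × 0.009133 = 0.1005 m/d
Seepage velocity v = q / n = 0.1005 / 0.17 = 0.5910 m/d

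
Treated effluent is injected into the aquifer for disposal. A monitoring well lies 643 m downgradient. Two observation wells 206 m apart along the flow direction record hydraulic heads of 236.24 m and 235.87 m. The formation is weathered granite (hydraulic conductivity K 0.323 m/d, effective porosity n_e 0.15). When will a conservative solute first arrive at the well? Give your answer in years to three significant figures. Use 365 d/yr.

455 years

Hydraulic gradient i = (236.24 − 235.87) / 206 = 0.37 / 206 = 0.001796
q = Ki = 0.323 × 0.001796 = 5.801e-4 m/d
v = Ki/n = 0.323·0.001796/0.15 = 0.003868 m/d
t = L / v = 643 / 0.003868 = 166300 d
   = 166300 / 365 = 455 yr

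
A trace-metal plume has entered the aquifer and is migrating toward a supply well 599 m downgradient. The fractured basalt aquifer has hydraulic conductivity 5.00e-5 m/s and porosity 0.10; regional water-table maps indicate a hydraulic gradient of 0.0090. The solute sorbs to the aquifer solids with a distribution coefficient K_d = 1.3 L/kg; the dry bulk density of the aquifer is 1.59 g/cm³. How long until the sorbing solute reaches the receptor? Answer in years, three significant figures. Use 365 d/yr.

91.5 years

K = 5.00e-5 m/s × 86400 s/d = 4.320 m/d
q = Ki = 4.320 × 0.0090 = 0.03888 m/d
v_s = q/n_e = 0.03888/0.10 = 0.3888 m/d
Retardation R = 1 + ρ_b·K_d/n = 1 + 1.59×1.3/0.10 = 21.67
Contaminant velocity v_c = v/R = 0.3888/21.67 = 0.01794 m/d
t = L/v_c = 599/0.01794 = 33390 d
   = 33390/365 = 91.5 yr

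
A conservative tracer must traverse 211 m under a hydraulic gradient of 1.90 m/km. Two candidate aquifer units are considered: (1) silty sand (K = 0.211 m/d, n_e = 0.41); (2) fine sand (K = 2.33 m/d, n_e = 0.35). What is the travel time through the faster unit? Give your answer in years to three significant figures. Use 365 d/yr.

45.7 years

Unit 1 (silty sand): v = 0.211×0.0019/0.41 = 9.778e-4 m/d, t = 211/9.778e-4 = 215800 d
Unit 2 (fine sand): v = 2.33×0.0019/0.35 = 0.01265 m/d, t = 211/0.01265 = 16680 d
Faster: 16680 d / 365 = 45.7 yr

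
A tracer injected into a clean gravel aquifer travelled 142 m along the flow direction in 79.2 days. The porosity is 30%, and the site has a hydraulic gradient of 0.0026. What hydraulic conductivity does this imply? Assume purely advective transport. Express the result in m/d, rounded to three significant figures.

207 m/d

v = L / t = 142 / 79.2 = 1.793 m/d
K = v · n / i = 1.793 × 0.30 / 0.0026 = 207 m/d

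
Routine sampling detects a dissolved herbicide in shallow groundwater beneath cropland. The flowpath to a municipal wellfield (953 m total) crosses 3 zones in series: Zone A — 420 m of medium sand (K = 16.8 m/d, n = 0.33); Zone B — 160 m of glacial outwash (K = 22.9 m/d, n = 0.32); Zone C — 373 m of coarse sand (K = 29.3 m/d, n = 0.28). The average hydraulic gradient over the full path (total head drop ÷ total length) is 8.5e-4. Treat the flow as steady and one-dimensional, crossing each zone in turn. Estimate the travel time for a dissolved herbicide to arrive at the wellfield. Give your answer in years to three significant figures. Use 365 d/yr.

44.5 years

Continuity: the same q passes through each zone, so ΔH = q·Σ(L_j/K_j) — the zones act as resistances in series.
Σ(L/K) = 420/16.8 + 160/22.9 + 373/29.3 = 25.00 + 6.987 + 12.73 = 44.72 d
K_eq = L_total / Σ(L/K) = 953 / 44.72 = 21.31 m/d
q = K_eq · i = 21.31 × 8.5e-4 = 0.01811 m/d (same in every zone)
Zone A: v = q/n = 0.01811/0.33 = 0.05489 m/d → t_A = 420/0.05489 = 7651 d
Zone B: v = q/n = 0.01811/0.32 = 0.05661 m/d → t_B = 160/0.05661 = 2826 d
Zone C: v = q/n = 0.01811/0.28 = 0.06470 m/d → t_C = 373/0.06470 = 5765 d
Total t = 7651 + 2826 + 5765 = 16240 d
   = 16240 / 365 = 44.5 yr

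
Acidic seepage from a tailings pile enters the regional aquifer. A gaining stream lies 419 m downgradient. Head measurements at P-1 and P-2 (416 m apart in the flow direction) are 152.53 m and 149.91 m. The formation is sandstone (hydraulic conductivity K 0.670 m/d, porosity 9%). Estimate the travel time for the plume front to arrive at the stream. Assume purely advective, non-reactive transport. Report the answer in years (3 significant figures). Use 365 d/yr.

Hydraulic gradient i = (152.53 − 149.91) / 416 = 2.62 / 416 = 0.006298
Darcy flux q = K·i = 0.670 × 0.006298 = 0.004220 m/d
Average linear velocity = 0.004220 / 0.09 = 0.04689 m/d
t = L / v = 419 / 0.04689 = 8937 d
   = 8937 / 365 = 24.5 yr

24.5 years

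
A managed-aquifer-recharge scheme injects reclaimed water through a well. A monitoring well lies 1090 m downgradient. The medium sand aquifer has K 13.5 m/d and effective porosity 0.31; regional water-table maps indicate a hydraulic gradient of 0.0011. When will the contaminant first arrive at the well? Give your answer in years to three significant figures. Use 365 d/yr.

q = Ki = 13.5 × 0.0011 = 0.01485 m/d
v = Ki/n = 13.5·0.0011/0.31 = 0.04790 m/d
t = L / v = 1090 / 0.04790 = 22750 d
   = 22750 / 365 = 62.3 yr

62.3 years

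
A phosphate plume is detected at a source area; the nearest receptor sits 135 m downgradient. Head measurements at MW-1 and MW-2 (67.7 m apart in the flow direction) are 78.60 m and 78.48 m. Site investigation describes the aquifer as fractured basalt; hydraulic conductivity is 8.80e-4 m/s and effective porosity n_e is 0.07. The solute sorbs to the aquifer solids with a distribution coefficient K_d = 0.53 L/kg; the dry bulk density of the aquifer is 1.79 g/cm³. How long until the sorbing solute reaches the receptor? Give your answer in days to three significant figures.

1020 days

Hydraulic gradient i = (78.60 − 78.48) / 67.7 = 0.12 / 67.7 = 0.001773
K = 8.80e-4 m/s × 86400 s/d = 76.03 m/d
q = Ki = 76.03 × 0.001773 = 0.1348 m/d
v = Ki/n = 76.03·0.001773/0.07 = 1.925 m/d
Retardation R = 1 + ρ_b·K_d/n = 1 + 1.79×0.53/0.07 = 14.55
Contaminant velocity v_c = v/R = 1.925/14.55 = 0.1323 m/d
t = L/v_c = 135/0.1323 = 1020 d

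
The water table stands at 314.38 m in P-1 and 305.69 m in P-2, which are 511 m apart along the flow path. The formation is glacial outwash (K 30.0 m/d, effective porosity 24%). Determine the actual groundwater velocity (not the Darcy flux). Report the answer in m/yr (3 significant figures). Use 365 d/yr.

776 m/yr

Hydraulic gradient i = (314.38 − 305.69) / 511 = 8.69 / 511 = 0.01701
Specific discharge q = 30.0 × 0.01701 = 0.5102 m/d
Average linear velocity = 0.5102 / 0.24 = 2.126 m/d
   = 2.126 × 365 = 776 m/yr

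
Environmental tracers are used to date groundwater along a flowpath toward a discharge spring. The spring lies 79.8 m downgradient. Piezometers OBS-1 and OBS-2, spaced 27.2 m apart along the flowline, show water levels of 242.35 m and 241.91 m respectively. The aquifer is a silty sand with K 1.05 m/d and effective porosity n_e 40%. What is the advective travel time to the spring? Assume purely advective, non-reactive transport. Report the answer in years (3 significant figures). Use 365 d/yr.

5.15 years

Hydraulic gradient i = (242.35 − 241.91) / 27.2 = 0.44 / 27.2 = 0.01618
q = Ki = 1.05 × 0.01618 = 0.01699 m/d
v_s = q/n_e = 0.01699/0.40 = 0.04246 m/d
t = L / v = 79.8 / 0.04246 = 1879 d
   = 1879 / 365 = 5.15 yr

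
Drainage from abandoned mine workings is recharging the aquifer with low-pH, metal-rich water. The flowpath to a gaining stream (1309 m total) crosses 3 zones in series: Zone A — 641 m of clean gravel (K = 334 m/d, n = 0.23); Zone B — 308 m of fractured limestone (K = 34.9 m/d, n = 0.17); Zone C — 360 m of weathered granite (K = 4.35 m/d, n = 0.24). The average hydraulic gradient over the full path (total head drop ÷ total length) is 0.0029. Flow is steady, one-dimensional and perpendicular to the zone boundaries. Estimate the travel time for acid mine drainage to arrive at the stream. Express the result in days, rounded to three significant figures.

7050 days

For zones in series the flux q is common to all zones; the equivalent conductivity is the harmonic (thickness-weighted) mean, K_eq = L_total / Σ(L_j/K_j).
Σ(L/K) = 641/334 + 308/34.9 + 360/4.35 = 1.919 + 8.825 + 82.76 = 93.50 d
K_eq = L_total / Σ(L/K) = 1309 / 93.50 = 14.00 m/d
q = K_eq · i = 14.00 × 0.0029 = 0.04060 m/d (same in every zone)
Zone A: v = q/n = 0.04060/0.23 = 0.1765 m/d → t_A = 641/0.1765 = 3631 d
Zone B: v = q/n = 0.04060/0.17 = 0.2388 m/d → t_B = 308/0.2388 = 1290 d
Zone C: v = q/n = 0.04060/0.24 = 0.1692 m/d → t_C = 360/0.1692 = 2128 d
Total t = 3631 + 1290 + 2128 = 7049 d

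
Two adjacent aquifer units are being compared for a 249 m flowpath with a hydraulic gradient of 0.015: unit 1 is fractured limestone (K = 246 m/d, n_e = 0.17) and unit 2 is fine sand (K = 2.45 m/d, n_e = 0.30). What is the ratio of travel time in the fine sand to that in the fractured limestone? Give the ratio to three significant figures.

Unit 1 (fractured limestone): v = 246×0.015/0.17 = 21.71 m/d, t = 249/21.71 = 11.47 d
Unit 2 (fine sand): v = 2.45×0.015/0.30 = 0.1225 m/d, t = 249/0.1225 = 2033 d
t(fine sand) / t(fractured limestone) = 2033/11.47 = 177

177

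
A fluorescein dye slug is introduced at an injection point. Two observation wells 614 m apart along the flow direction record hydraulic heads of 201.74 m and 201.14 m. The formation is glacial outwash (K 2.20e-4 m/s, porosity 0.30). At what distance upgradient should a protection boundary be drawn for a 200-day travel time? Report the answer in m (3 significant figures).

12.4 m

Hydraulic gradient i = (201.74 − 201.14) / 614 = 0.60 / 614 = 9.772e-4
K = 2.20e-4 m/s × 86400 s/d = 19.01 m/d
Specific discharge q = 19.01 × 9.772e-4 = 0.01857 m/d
Seepage velocity v = q / n = 0.01857 / 0.30 = 0.06192 m/d
L = v × T = 0.06192 × 200 = 12.38 m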